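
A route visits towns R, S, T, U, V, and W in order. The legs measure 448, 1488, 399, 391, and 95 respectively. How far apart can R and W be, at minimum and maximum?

155 ≤ RW ≤ 2821

The maximum is all hops collinear in one direction: 448 + 1488 + 399 + 391 + 95 = 2821.
The longest hop is 1488; the others sum to 1333. Folding the others back against it leaves at least 1488 − 1333 = 155.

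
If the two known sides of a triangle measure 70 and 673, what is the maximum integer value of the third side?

742

The third side must be strictly less than 70 + 673 = 743.
The largest integer below 743 is 742.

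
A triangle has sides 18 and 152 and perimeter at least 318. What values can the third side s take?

Triangle inequality alone gives 134 < s < 170.
The perimeter condition gives s ≥ 318 − 18 − 152 = 148.
Intersecting the two: 148 ≤ s < 170.

148 ≤ s < 170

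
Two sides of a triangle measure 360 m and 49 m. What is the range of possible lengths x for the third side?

311 < x < 409

By the triangle inequality, x must be less than 360 + 49 = 409 and greater than |360 − 49| = 311.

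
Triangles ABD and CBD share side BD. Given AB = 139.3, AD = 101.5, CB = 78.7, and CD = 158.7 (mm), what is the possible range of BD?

From triangle ABD: |139.3 − 101.5| < BD < 139.3 + 101.5, i.e. 37.8 < BD < 240.8.
From triangle CBD: 80.0 < BD < 237.4.
Both must hold, so BD lies in the intersection.

80.0 < BD < 237.4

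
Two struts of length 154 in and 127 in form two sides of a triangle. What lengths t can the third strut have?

By the triangle inequality, t must be less than 154 + 127 = 281 and greater than |154 − 127| = 27.

27 < t < 281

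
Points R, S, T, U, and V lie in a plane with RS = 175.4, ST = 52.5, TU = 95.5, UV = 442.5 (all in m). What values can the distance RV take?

The maximum is all hops collinear in one direction: 175.4 + 52.5 + 95.5 + 442.5 = 765.9.
The longest hop is 442.5; the others sum to 323.4. Folding the others back against it leaves at least 442.5 − 323.4 = 119.1.

119.1 ≤ RV ≤ 765.9 m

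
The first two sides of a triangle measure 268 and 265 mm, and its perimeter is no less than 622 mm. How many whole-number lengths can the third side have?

444

Triangle inequality: 3 < x < 533. Perimeter ≥ 622 gives x ≥ 622 − 268 − 265 = 89.
So 89 ≤ x < 533; integers 89 through 532: 444 values.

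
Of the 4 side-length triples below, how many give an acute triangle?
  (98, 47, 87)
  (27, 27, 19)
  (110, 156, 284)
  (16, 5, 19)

(98,47,87): 47²+87² = 9778 > 9604 = 98² → acute
(27,27,19): 19²+27² = 1090 > 729 = 27² → acute
(110,156,284): 110+156 ≤ 284, not a triangle
(16,5,19): 5²+16² = 281 < 361 = 19² → obtuse
2 of the 4 are acute.

2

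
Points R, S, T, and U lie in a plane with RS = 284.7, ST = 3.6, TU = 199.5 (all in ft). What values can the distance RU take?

81.6 ≤ RU ≤ 487.8 ft

The maximum is all hops collinear in one direction: 284.7 + 3.6 + 199.5 = 487.8.
The longest hop is 284.7; the others sum to 203.1. Folding the others back against it leaves at least 284.7 − 203.1 = 81.6.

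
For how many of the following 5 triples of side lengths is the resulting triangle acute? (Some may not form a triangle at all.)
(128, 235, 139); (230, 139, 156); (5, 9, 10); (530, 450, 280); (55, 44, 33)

(128,235,139): 128²+139² = 35705 < 55225 = 235² → obtuse
(230,139,156): 139²+156² = 43657 < 52900 = 230² → obtuse
(5,9,10): 5²+9² = 106 > 100 = 10² → acute
(530,450,280): 280²+450² = 280900 = 530² → right
(55,44,33): 33²+44² = 3025 = 55² → right
1 of the 5 is acute.

1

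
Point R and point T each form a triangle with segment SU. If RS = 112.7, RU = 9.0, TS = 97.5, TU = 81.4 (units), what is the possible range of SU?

From triangle RSU: |112.7 − 9.0| < SU < 112.7 + 9.0, i.e. 103.7 < SU < 121.7.
From triangle TSU: 16.1 < SU < 178.9.
Both must hold, so SU lies in the intersection.

103.7 < SU < 121.7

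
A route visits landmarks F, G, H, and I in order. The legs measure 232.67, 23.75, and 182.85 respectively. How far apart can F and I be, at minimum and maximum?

26.07 ≤ FI ≤ 439.27

The maximum is all hops collinear in one direction: 232.67 + 23.75 + 182.85 = 439.27.
The longest hop is 232.67; the others sum to 206.60. Folding the others back against it leaves at least 232.67 − 206.60 = 26.07.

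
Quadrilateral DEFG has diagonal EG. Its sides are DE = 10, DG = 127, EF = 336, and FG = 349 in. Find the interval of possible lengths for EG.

117 < EG < 137

From triangle DEG: |10 − 127| < EG < 10 + 127, i.e. 117 < EG < 137.
From triangle FEG: 13 < EG < 685.
Both must hold, so EG lies in the intersection.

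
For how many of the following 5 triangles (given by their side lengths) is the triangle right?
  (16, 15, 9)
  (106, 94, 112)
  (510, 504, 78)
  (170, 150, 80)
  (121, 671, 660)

(16,15,9): 9²+15² = 306 > 256 = 16² → acute
(106,94,112): 94²+106² = 20072 > 12544 = 112² → acute
(510,504,78): 78²+504² = 260100 = 510² → right
(170,150,80): 80²+150² = 28900 = 170² → right
(121,671,660): 121²+660² = 450241 = 671² → right
3 of the 5 are right.

3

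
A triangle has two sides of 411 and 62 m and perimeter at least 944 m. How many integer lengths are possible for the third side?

2

Triangle inequality: 349 < x < 473. Perimeter ≥ 944 gives x ≥ 944 − 411 − 62 = 471.
So 471 ≤ x < 473; integers 471 through 472: 2 values.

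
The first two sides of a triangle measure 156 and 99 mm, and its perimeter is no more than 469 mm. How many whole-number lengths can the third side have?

157

Triangle inequality: 57 < x < 255. Perimeter ≤ 469 gives x ≤ 469 − 156 − 99 = 214.
So 57 < x ≤ 214; integers 58 through 214: 157 values.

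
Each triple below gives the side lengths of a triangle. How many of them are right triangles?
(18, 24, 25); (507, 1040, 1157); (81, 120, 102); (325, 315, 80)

2

(18,24,25): 18²+24² = 900 > 625 = 25² → acute
(507,1040,1157): 507²+1040² = 1338649 = 1157² → right
(81,120,102): 81²+102² = 16965 > 14400 = 120² → acute
(325,315,80): 80²+315² = 105625 = 325² → right
2 of the 4 are right.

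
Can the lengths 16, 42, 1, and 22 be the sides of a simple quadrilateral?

For a quadrilateral, each side must be shorter than the sum of the others.
Here the longest side is 42, but the remaining 3 sides sum to only 39.

No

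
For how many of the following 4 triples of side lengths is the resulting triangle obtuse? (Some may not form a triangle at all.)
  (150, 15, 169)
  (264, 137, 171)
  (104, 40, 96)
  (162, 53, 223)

1

(150,15,169): 15+150 ≤ 169, not a triangle
(264,137,171): 137²+171² = 48010 < 69696 = 264² → obtuse
(104,40,96): 40²+96² = 10816 = 104² → right
(162,53,223): 53+162 ≤ 223, not a triangle
1 of the 4 is obtuse.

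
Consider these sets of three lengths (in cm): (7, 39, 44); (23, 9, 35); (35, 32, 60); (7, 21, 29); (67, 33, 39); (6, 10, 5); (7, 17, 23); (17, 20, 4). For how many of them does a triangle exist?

6

(7,39,44): 7+39 > 44 → valid
(9,23,35): 9+23 ≤ 35 → not valid
(32,35,60): 32+35 > 60 → valid
(7,21,29): 7+21 ≤ 29 → not valid
(33,39,67): 33+39 > 67 → valid
(5,6,10): 5+6 > 10 → valid
(7,17,23): 7+17 > 23 → valid
(4,17,20): 4+17 > 20 → valid
6 of the 8 triples form a triangle.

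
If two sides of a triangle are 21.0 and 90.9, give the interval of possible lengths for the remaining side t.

69.9 < t < 111.9

By the triangle inequality, t must be less than 21.0 + 90.9 = 111.9 and greater than |21.0 − 90.9| = 69.9.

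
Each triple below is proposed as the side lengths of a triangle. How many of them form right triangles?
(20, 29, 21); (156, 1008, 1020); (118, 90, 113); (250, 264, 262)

2

(20,29,21): 20²+21² = 841 = 29² → right
(156,1008,1020): 156²+1008² = 1040400 = 1020² → right
(118,90,113): 90²+113² = 20869 > 13924 = 118² → acute
(250,264,262): 250²+262² = 131144 > 69696 = 264² → acute
2 of the 4 are right.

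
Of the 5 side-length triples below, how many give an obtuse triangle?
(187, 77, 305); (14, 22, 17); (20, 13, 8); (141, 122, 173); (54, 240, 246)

1

(187,77,305): 77+187 ≤ 305, not a triangle
(14,22,17): 14²+17² = 485 > 484 = 22² → acute
(20,13,8): 8²+13² = 233 < 400 = 20² → obtuse
(141,122,173): 122²+141² = 34765 > 29929 = 173² → acute
(54,240,246): 54²+240² = 60516 = 246² → right
1 of the 5 is obtuse.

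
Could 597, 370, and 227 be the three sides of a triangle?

No

The two shorter sides sum to 597, exactly equal to the longest side 597.
That gives only a degenerate (flat) triangle — the inequality must be strict.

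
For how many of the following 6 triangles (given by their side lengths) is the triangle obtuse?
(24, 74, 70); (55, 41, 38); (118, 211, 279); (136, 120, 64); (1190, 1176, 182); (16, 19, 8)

(24,74,70): 24²+70² = 5476 = 74² → right
(55,41,38): 38²+41² = 3125 > 3025 = 55² → acute
(118,211,279): 118²+211² = 58445 < 77841 = 279² → obtuse
(136,120,64): 64²+120² = 18496 = 136² → right
(1190,1176,182): 182²+1176² = 1416100 = 1190² → right
(16,19,8): 8²+16² = 320 < 361 = 19² → obtuse
2 of the 6 are obtuse.

2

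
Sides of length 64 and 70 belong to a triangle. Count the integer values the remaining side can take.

127

The third side lies in the open interval (6, 134).
Integers from 7 to 133 inclusive: 133 − 7 + 1 = 127.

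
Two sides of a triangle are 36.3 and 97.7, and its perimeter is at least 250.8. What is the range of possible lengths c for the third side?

116.8 ≤ c < 134.0

Triangle inequality alone gives 61.4 < c < 134.0.
The perimeter condition gives c ≥ 250.8 − 36.3 − 97.7 = 116.8.
Intersecting the two: 116.8 ≤ c < 134.0.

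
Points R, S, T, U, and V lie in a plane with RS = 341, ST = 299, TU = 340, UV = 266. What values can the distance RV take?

The maximum is all hops collinear in one direction: 341 + 299 + 340 + 266 = 1246.
The longest hop is 341; the others sum to 905. Since 341 ≤ 905, the path can fold back on itself completely, so the minimum distance is 0.

0 ≤ RV ≤ 1246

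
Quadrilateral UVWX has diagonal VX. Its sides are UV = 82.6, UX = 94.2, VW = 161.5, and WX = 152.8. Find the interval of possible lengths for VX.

11.6 < VX < 176.8

From triangle UVX: |82.6 − 94.2| < VX < 82.6 + 94.2, i.e. 11.6 < VX < 176.8.
From triangle WVX: 8.7 < VX < 314.3.
Both must hold, so VX lies in the intersection.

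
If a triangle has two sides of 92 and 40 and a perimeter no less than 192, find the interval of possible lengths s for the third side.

Triangle inequality alone gives 52 < s < 132.
The perimeter condition gives s ≥ 192 − 92 − 40 = 60.
Intersecting the two: 60 ≤ s < 132.

60 ≤ s < 132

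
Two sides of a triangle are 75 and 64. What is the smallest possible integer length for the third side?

The third side must be strictly greater than |75 − 64| = 11.
The smallest integer above 11 is 12.

12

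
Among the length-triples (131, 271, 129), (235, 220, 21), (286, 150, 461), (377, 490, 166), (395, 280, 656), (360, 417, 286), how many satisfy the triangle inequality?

(129,131,271): 129+131 ≤ 271 → not valid
(21,220,235): 21+220 > 235 → valid
(150,286,461): 150+286 ≤ 461 → not valid
(166,377,490): 166+377 > 490 → valid
(280,395,656): 280+395 > 656 → valid
(286,360,417): 286+360 > 417 → valid
4 of the 6 triples form a triangle.

4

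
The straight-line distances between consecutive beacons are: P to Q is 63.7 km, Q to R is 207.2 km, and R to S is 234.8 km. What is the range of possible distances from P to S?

The maximum is all hops collinear in one direction: 63.7 + 207.2 + 234.8 = 505.7.
The longest hop is 234.8; the others sum to 270.9. Since 234.8 ≤ 270.9, the path can fold back on itself completely, so the minimum distance is 0.

0 ≤ PS ≤ 505.7 km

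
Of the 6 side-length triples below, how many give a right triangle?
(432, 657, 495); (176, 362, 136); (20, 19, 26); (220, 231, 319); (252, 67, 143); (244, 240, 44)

3

(432,657,495): 432²+495² = 431649 = 657² → right
(176,362,136): 136+176 ≤ 362, not a triangle
(20,19,26): 19²+20² = 761 > 676 = 26² → acute
(220,231,319): 220²+231² = 101761 = 319² → right
(252,67,143): 67+143 ≤ 252, not a triangle
(244,240,44): 44²+240² = 59536 = 244² → right
3 of the 6 are right.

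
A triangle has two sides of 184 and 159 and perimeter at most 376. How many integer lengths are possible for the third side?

8

Triangle inequality: 25 < x < 343. Perimeter ≤ 376 gives x ≤ 376 − 184 − 159 = 33.
So 25 < x ≤ 33; integers 26 through 33: 8 values.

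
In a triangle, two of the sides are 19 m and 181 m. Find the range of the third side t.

162 < t < 200 (m)

By the triangle inequality, t must be less than 19 + 181 = 200 and greater than |19 − 181| = 162.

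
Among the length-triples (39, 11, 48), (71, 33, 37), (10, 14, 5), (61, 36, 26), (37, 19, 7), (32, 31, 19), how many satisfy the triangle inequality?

4

(11,39,48): 11+39 > 48 → valid
(33,37,71): 33+37 ≤ 71 → not valid
(5,10,14): 5+10 > 14 → valid
(26,36,61): 26+36 > 61 → valid
(7,19,37): 7+19 ≤ 37 → not valid
(19,31,32): 19+31 > 32 → valid
4 of the 6 triples form a triangle.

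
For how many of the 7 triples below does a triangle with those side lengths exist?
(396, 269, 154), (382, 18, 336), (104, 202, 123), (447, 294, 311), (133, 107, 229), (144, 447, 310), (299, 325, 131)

6

(154,269,396): 154+269 > 396 → valid
(18,336,382): 18+336 ≤ 382 → not valid
(104,123,202): 104+123 > 202 → valid
(294,311,447): 294+311 > 447 → valid
(107,133,229): 107+133 > 229 → valid
(144,310,447): 144+310 > 447 → valid
(131,299,325): 131+299 > 325 → valid
6 of the 7 triples form a triangle.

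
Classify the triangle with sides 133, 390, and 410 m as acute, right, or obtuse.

Compare the square of the longest side to the sum of squares of the other two: 133² + 390² = 169789 > 168100 = 410².

acute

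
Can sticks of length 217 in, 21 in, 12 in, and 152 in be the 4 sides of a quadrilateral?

No

For a quadrilateral, each side must be shorter than the sum of the others.
Here the longest side is 217, but the remaining 3 sides sum to only 185.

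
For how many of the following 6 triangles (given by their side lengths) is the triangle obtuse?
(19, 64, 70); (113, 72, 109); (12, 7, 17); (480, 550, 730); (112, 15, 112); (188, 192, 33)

(19,64,70): 19²+64² = 4457 < 4900 = 70² → obtuse
(113,72,109): 72²+109² = 17065 > 12769 = 113² → acute
(12,7,17): 7²+12² = 193 < 289 = 17² → obtuse
(480,550,730): 480²+550² = 532900 = 730² → right
(112,15,112): 15²+112² = 12769 > 12544 = 112² → acute
(188,192,33): 33²+188² = 36433 < 36864 = 192² → obtuse
3 of the 6 are obtuse.

3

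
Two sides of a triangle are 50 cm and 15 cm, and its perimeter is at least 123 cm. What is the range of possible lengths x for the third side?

Triangle inequality alone gives 35 < x < 65.
The perimeter condition gives x ≥ 123 − 50 − 15 = 58.
Intersecting the two: 58 ≤ x < 65.

58 ≤ x < 65 cm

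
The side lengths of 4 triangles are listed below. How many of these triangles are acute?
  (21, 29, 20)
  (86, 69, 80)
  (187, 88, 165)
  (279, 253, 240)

2

(21,29,20): 20²+21² = 841 = 29² → right
(86,69,80): 69²+80² = 11161 > 7396 = 86² → acute
(187,88,165): 88²+165² = 34969 = 187² → right
(279,253,240): 240²+253² = 121609 > 77841 = 279² → acute
2 of the 4 are acute.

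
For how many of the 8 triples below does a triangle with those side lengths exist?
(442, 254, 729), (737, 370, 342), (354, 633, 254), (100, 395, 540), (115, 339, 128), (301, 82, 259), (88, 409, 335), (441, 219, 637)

(254,442,729): 254+442 ≤ 729 → not valid
(342,370,737): 342+370 ≤ 737 → not valid
(254,354,633): 254+354 ≤ 633 → not valid
(100,395,540): 100+395 ≤ 540 → not valid
(115,128,339): 115+128 ≤ 339 → not valid
(82,259,301): 82+259 > 301 → valid
(88,335,409): 88+335 > 409 → valid
(219,441,637): 219+441 > 637 → valid
3 of the 8 triples form a triangle.

3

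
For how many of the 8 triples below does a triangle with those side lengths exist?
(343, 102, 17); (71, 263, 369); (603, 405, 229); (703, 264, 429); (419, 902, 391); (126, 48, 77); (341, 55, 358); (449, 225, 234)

(17,102,343): 17+102 ≤ 343 → not valid
(71,263,369): 71+263 ≤ 369 → not valid
(229,405,603): 229+405 > 603 → valid
(264,429,703): 264+429 ≤ 703 → not valid
(391,419,902): 391+419 ≤ 902 → not valid
(48,77,126): 48+77 ≤ 126 → not valid
(55,341,358): 55+341 > 358 → valid
(225,234,449): 225+234 > 449 → valid
3 of the 8 triples form a triangle.

3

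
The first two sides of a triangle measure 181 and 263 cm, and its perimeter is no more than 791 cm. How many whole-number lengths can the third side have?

Triangle inequality: 82 < x < 444. Perimeter ≤ 791 gives x ≤ 791 − 181 − 263 = 347.
So 82 < x ≤ 347; integers 83 through 347: 265 values.

265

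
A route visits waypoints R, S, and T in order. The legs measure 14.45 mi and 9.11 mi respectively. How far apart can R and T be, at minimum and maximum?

5.34 ≤ RT ≤ 23.56 mi

By the triangle inequality, |14.45 − 9.11| ≤ RT ≤ 14.45 + 9.11.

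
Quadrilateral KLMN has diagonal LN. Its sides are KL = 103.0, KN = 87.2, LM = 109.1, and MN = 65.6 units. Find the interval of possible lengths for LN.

43.5 < LN < 174.7

From triangle KLN: |103.0 − 87.2| < LN < 103.0 + 87.2, i.e. 15.8 < LN < 190.2.
From triangle MLN: 43.5 < LN < 174.7.
Both must hold, so LN lies in the intersection.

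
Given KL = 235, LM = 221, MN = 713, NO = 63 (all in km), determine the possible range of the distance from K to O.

The maximum is all hops collinear in one direction: 235 + 221 + 713 + 63 = 1232.
The longest hop is 713; the others sum to 519. Folding the others back against it leaves at least 713 − 519 = 194.

194 ≤ KO ≤ 1232 km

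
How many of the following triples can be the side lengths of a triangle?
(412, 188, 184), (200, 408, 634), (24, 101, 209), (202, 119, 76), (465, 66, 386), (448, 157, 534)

1

(184,188,412): 184+188 ≤ 412 → not valid
(200,408,634): 200+408 ≤ 634 → not valid
(24,101,209): 24+101 ≤ 209 → not valid
(76,119,202): 76+119 ≤ 202 → not valid
(66,386,465): 66+386 ≤ 465 → not valid
(157,448,534): 157+448 > 534 → valid
1 of the 6 triples forms a triangle.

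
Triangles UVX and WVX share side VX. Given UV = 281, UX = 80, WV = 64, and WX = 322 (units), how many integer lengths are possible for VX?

102

From triangle UVX: 201 < VX < 361.
From triangle WVX: 258 < VX < 386.
Intersection: 258 < VX < 361, so integers 259 through 360: 102 values.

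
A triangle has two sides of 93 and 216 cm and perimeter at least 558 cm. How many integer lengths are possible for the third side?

60

Triangle inequality: 123 < x < 309. Perimeter ≥ 558 gives x ≥ 558 − 93 − 216 = 249.
So 249 ≤ x < 309; integers 249 through 308: 60 values.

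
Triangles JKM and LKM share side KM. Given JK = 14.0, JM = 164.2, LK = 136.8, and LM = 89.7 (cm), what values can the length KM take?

From triangle JKM: |14.0 − 164.2| < KM < 14.0 + 164.2, i.e. 150.2 < KM < 178.2.
From triangle LKM: 47.1 < KM < 226.5.
Both must hold, so KM lies in the intersection.

150.2 < KM < 178.2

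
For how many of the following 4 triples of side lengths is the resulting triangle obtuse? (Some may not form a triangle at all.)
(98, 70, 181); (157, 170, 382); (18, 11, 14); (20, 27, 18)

(98,70,181): 70+98 ≤ 181, not a triangle
(157,170,382): 157+170 ≤ 382, not a triangle
(18,11,14): 11²+14² = 317 < 324 = 18² → obtuse
(20,27,18): 18²+20² = 724 < 729 = 27² → obtuse
2 of the 4 are obtuse.

2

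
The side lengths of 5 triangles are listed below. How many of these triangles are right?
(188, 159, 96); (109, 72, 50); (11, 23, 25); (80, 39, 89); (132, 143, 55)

(188,159,96): 96²+159² = 34497 < 35344 = 188² → obtuse
(109,72,50): 50²+72² = 7684 < 11881 = 109² → obtuse
(11,23,25): 11²+23² = 650 > 625 = 25² → acute
(80,39,89): 39²+80² = 7921 = 89² → right
(132,143,55): 55²+132² = 20449 = 143² → right
2 of the 5 are right.

2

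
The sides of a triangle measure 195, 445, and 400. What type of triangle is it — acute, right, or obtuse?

right

Compare the square of the longest side to the sum of squares of the other two: 195² + 400² = 198025 = 445².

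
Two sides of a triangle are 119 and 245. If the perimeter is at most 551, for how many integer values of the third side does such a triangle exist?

61

Triangle inequality: 126 < x < 364. Perimeter ≤ 551 gives x ≤ 551 − 119 − 245 = 187.
So 126 < x ≤ 187; integers 127 through 187: 61 values.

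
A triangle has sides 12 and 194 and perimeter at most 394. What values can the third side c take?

182 < c ≤ 188

Triangle inequality alone gives 182 < c < 206.
The perimeter condition gives c ≤ 394 − 12 − 194 = 188.
Intersecting the two: 182 < c ≤ 188.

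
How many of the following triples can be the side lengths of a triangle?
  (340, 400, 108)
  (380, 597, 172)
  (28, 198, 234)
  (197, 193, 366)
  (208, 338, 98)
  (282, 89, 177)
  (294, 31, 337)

2

(108,340,400): 108+340 > 400 → valid
(172,380,597): 172+380 ≤ 597 → not valid
(28,198,234): 28+198 ≤ 234 → not valid
(193,197,366): 193+197 > 366 → valid
(98,208,338): 98+208 ≤ 338 → not valid
(89,177,282): 89+177 ≤ 282 → not valid
(31,294,337): 31+294 ≤ 337 → not valid
2 of the 7 triples form a triangle.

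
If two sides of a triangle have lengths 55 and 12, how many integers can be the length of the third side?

The third side lies in the open interval (43, 67).
Integers from 44 to 66 inclusive: 66 − 44 + 1 = 23.

23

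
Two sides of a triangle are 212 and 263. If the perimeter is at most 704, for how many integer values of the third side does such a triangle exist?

178

Triangle inequality: 51 < x < 475. Perimeter ≤ 704 gives x ≤ 704 − 212 − 263 = 229.
So 51 < x ≤ 229; integers 52 through 229: 178 values.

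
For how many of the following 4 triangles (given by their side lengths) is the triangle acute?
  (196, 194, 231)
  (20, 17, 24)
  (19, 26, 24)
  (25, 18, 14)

3

(196,194,231): 194²+196² = 76052 > 53361 = 231² → acute
(20,17,24): 17²+20² = 689 > 576 = 24² → acute
(19,26,24): 19²+24² = 937 > 676 = 26² → acute
(25,18,14): 14²+18² = 520 < 625 = 25² → obtuse
3 of the 4 are acute.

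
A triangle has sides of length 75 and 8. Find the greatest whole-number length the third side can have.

The third side must be strictly less than 75 + 8 = 83.
The largest integer below 83 is 82.

82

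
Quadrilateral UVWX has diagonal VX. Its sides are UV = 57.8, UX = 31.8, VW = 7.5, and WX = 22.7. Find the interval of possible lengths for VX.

From triangle UVX: |57.8 − 31.8| < VX < 57.8 + 31.8, i.e. 26.0 < VX < 89.6.
From triangle WVX: 15.2 < VX < 30.2.
Both must hold, so VX lies in the intersection.

26.0 < VX < 30.2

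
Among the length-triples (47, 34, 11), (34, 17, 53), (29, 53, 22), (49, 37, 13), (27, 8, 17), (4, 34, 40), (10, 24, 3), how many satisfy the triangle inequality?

(11,34,47): 11+34 ≤ 47 → not valid
(17,34,53): 17+34 ≤ 53 → not valid
(22,29,53): 22+29 ≤ 53 → not valid
(13,37,49): 13+37 > 49 → valid
(8,17,27): 8+17 ≤ 27 → not valid
(4,34,40): 4+34 ≤ 40 → not valid
(3,10,24): 3+10 ≤ 24 → not valid
1 of the 7 triples forms a triangle.

1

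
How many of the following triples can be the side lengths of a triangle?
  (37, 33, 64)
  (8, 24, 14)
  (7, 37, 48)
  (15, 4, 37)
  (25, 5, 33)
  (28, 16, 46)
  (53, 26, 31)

(33,37,64): 33+37 > 64 → valid
(8,14,24): 8+14 ≤ 24 → not valid
(7,37,48): 7+37 ≤ 48 → not valid
(4,15,37): 4+15 ≤ 37 → not valid
(5,25,33): 5+25 ≤ 33 → not valid
(16,28,46): 16+28 ≤ 46 → not valid
(26,31,53): 26+31 > 53 → valid
2 of the 7 triples form a triangle.

2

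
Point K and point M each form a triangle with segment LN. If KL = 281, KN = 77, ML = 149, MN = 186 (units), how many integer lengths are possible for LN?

130

From triangle KLN: 204 < LN < 358.
From triangle MLN: 37 < LN < 335.
Intersection: 204 < LN < 335, so integers 205 through 334: 130 values.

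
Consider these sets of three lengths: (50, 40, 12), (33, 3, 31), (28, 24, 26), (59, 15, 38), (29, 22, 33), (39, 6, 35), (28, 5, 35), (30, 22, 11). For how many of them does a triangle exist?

(12,40,50): 12+40 > 50 → valid
(3,31,33): 3+31 > 33 → valid
(24,26,28): 24+26 > 28 → valid
(15,38,59): 15+38 ≤ 59 → not valid
(22,29,33): 22+29 > 33 → valid
(6,35,39): 6+35 > 39 → valid
(5,28,35): 5+28 ≤ 35 → not valid
(11,22,30): 11+22 > 30 → valid
6 of the 8 triples form a triangle.

6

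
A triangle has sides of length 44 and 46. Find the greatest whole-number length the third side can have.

The third side must be strictly less than 44 + 46 = 90.
The largest integer below 90 is 89.

89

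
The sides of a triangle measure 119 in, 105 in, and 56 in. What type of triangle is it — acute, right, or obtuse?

Compare the square of the longest side to the sum of squares of the other two: 56² + 105² = 14161 = 119².

right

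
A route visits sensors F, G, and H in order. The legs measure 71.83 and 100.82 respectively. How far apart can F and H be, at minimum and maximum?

28.99 ≤ FH ≤ 172.65

By the triangle inequality, |71.83 − 100.82| ≤ FH ≤ 71.83 + 100.82.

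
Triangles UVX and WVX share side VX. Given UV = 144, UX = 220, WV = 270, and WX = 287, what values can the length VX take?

76 < VX < 364

From triangle UVX: |144 − 220| < VX < 144 + 220, i.e. 76 < VX < 364.
From triangle WVX: 17 < VX < 557.
Both must hold, so VX lies in the intersection.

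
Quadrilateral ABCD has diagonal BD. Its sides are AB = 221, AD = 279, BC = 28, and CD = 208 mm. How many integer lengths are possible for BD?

55

From triangle ABD: 58 < BD < 500.
From triangle CBD: 180 < BD < 236.
Intersection: 180 < BD < 236, so integers 181 through 235: 55 values.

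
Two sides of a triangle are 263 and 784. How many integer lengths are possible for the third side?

The third side lies in the open interval (521, 1047).
Integers from 522 to 1046 inclusive: 1046 − 522 + 1 = 525.

525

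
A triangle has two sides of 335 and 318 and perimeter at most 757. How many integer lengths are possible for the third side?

87

Triangle inequality: 17 < x < 653. Perimeter ≤ 757 gives x ≤ 757 − 335 − 318 = 104.
So 17 < x ≤ 104; integers 18 through 104: 87 values.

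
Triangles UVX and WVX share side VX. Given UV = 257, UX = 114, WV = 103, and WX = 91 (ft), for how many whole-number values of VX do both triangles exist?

50

From triangle UVX: 143 < VX < 371.
From triangle WVX: 12 < VX < 194.
Intersection: 143 < VX < 194, so integers 144 through 193: 50 values.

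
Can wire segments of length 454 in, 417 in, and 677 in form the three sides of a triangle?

Yes

The longest side is 677, and the other two sum to 871.
Since 871 > 677, the triangle inequality holds.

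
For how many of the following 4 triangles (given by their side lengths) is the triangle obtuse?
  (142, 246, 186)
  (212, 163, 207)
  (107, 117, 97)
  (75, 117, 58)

(142,246,186): 142²+186² = 54760 < 60516 = 246² → obtuse
(212,163,207): 163²+207² = 69418 > 44944 = 212² → acute
(107,117,97): 97²+107² = 20858 > 13689 = 117² → acute
(75,117,58): 58²+75² = 8989 < 13689 = 117² → obtuse
2 of the 4 are obtuse.

2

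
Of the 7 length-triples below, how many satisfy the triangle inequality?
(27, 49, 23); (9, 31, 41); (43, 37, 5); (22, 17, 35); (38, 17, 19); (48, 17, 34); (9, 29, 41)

(23,27,49): 23+27 > 49 → valid
(9,31,41): 9+31 ≤ 41 → not valid
(5,37,43): 5+37 ≤ 43 → not valid
(17,22,35): 17+22 > 35 → valid
(17,19,38): 17+19 ≤ 38 → not valid
(17,34,48): 17+34 > 48 → valid
(9,29,41): 9+29 ≤ 41 → not valid
3 of the 7 triples form a triangle.

3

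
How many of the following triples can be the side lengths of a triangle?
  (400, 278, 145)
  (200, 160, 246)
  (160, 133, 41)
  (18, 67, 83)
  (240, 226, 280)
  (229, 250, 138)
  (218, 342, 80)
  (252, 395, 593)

(145,278,400): 145+278 > 400 → valid
(160,200,246): 160+200 > 246 → valid
(41,133,160): 41+133 > 160 → valid
(18,67,83): 18+67 > 83 → valid
(226,240,280): 226+240 > 280 → valid
(138,229,250): 138+229 > 250 → valid
(80,218,342): 80+218 ≤ 342 → not valid
(252,395,593): 252+395 > 593 → valid
7 of the 8 triples form a triangle.

7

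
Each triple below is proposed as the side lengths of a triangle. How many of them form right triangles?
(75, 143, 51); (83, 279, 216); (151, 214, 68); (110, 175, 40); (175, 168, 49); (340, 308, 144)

2

(75,143,51): 51+75 ≤ 143, not a triangle
(83,279,216): 83²+216² = 53545 < 77841 = 279² → obtuse
(151,214,68): 68²+151² = 27425 < 45796 = 214² → obtuse
(110,175,40): 40+110 ≤ 175, not a triangle
(175,168,49): 49²+168² = 30625 = 175² → right
(340,308,144): 144²+308² = 115600 = 340² → right
2 of the 6 are right.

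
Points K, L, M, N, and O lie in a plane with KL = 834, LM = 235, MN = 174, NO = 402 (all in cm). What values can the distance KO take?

The maximum is all hops collinear in one direction: 834 + 235 + 174 + 402 = 1645.
The longest hop is 834; the others sum to 811. Folding the others back against it leaves at least 834 − 811 = 23.

23 ≤ KO ≤ 1645 cm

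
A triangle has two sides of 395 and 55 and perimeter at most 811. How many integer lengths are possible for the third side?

Triangle inequality: 340 < x < 450. Perimeter ≤ 811 gives x ≤ 811 − 395 − 55 = 361.
So 340 < x ≤ 361; integers 341 through 361: 21 values.

21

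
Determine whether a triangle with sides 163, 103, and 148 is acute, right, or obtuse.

Compare the square of the longest side to the sum of squares of the other two: 103² + 148² = 32513 > 26569 = 163².

acute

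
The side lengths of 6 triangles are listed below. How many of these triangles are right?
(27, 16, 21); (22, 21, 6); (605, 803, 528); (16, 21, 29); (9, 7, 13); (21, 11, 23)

(27,16,21): 16²+21² = 697 < 729 = 27² → obtuse
(22,21,6): 6²+21² = 477 < 484 = 22² → obtuse
(605,803,528): 528²+605² = 644809 = 803² → right
(16,21,29): 16²+21² = 697 < 841 = 29² → obtuse
(9,7,13): 7²+9² = 130 < 169 = 13² → obtuse
(21,11,23): 11²+21² = 562 > 529 = 23² → acute
1 of the 6 is right.

1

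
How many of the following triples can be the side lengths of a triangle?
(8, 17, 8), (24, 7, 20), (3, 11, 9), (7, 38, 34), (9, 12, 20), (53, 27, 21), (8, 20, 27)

(8,8,17): 8+8 ≤ 17 → not valid
(7,20,24): 7+20 > 24 → valid
(3,9,11): 3+9 > 11 → valid
(7,34,38): 7+34 > 38 → valid
(9,12,20): 9+12 > 20 → valid
(21,27,53): 21+27 ≤ 53 → not valid
(8,20,27): 8+20 > 27 → valid
5 of the 7 triples form a triangle.

5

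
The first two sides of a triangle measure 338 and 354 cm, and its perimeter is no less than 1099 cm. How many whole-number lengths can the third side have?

Triangle inequality: 16 < x < 692. Perimeter ≥ 1099 gives x ≥ 1099 − 338 − 354 = 407.
So 407 ≤ x < 692; integers 407 through 691: 285 values.

285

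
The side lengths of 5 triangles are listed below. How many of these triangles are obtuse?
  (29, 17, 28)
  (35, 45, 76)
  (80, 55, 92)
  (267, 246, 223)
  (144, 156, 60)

(29,17,28): 17²+28² = 1073 > 841 = 29² → acute
(35,45,76): 35²+45² = 3250 < 5776 = 76² → obtuse
(80,55,92): 55²+80² = 9425 > 8464 = 92² → acute
(267,246,223): 223²+246² = 110245 > 71289 = 267² → acute
(144,156,60): 60²+144² = 24336 = 156² → right
1 of the 5 is obtuse.

1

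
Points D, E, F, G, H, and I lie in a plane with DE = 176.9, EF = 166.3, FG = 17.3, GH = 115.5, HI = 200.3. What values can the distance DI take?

The maximum is all hops collinear in one direction: 176.9 + 166.3 + 17.3 + 115.5 + 200.3 = 676.3.
The longest hop is 200.3; the others sum to 476.0. Since 200.3 ≤ 476.0, the path can fold back on itself completely, so the minimum distance is 0.

0 ≤ DI ≤ 676.3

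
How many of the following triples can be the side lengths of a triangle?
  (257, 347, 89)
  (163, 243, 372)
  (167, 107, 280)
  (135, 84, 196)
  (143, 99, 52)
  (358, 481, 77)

(89,257,347): 89+257 ≤ 347 → not valid
(163,243,372): 163+243 > 372 → valid
(107,167,280): 107+167 ≤ 280 → not valid
(84,135,196): 84+135 > 196 → valid
(52,99,143): 52+99 > 143 → valid
(77,358,481): 77+358 ≤ 481 → not valid
3 of the 6 triples form a triangle.

3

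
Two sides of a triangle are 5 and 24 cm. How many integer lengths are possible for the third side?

The third side lies in the open interval (19, 29).
Integers from 20 to 28 inclusive: 28 − 20 + 1 = 9.

9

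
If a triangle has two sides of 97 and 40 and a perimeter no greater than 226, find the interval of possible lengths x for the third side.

Triangle inequality alone gives 57 < x < 137.
The perimeter condition gives x ≤ 226 − 97 − 40 = 89.
Intersecting the two: 57 < x ≤ 89.

57 < x ≤ 89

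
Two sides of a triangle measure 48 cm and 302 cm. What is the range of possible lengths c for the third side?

254 < c < 350 (cm)

By the triangle inequality, c must be less than 48 + 302 = 350 and greater than |48 − 302| = 254.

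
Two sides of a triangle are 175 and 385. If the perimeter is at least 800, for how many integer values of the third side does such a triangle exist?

320

Triangle inequality: 210 < x < 560. Perimeter ≥ 800 gives x ≥ 800 − 175 − 385 = 240.
So 240 ≤ x < 560; integers 240 through 559: 320 values.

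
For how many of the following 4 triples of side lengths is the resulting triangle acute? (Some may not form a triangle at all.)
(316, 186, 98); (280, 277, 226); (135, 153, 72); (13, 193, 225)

1

(316,186,98): 98+186 ≤ 316, not a triangle
(280,277,226): 226²+277² = 127805 > 78400 = 280² → acute
(135,153,72): 72²+135² = 23409 = 153² → right
(13,193,225): 13+193 ≤ 225, not a triangle
1 of the 4 is acute.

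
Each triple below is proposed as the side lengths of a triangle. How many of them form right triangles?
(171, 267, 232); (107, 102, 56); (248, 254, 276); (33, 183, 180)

1

(171,267,232): 171²+232² = 83065 > 71289 = 267² → acute
(107,102,56): 56²+102² = 13540 > 11449 = 107² → acute
(248,254,276): 248²+254² = 126020 > 76176 = 276² → acute
(33,183,180): 33²+180² = 33489 = 183² → right
1 of the 4 is right.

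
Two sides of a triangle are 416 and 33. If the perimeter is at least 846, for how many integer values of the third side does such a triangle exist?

Triangle inequality: 383 < x < 449. Perimeter ≥ 846 gives x ≥ 846 − 416 − 33 = 397.
So 397 ≤ x < 449; integers 397 through 448: 52 values.

52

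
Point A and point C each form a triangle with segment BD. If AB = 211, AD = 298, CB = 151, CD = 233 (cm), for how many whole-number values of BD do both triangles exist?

From triangle ABD: 87 < BD < 509.
From triangle CBD: 82 < BD < 384.
Intersection: 87 < BD < 384, so integers 88 through 383: 296 values.

296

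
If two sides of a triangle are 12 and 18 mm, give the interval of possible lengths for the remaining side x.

6 < x < 30 (mm)

By the triangle inequality, x must be less than 12 + 18 = 30 and greater than |12 − 18| = 6.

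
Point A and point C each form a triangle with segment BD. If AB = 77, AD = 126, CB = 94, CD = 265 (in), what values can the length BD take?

171 < BD < 203

From triangle ABD: |77 − 126| < BD < 77 + 126, i.e. 49 < BD < 203.
From triangle CBD: 171 < BD < 359.
Both must hold, so BD lies in the intersection.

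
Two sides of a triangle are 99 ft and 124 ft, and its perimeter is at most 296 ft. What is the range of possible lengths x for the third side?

25 < x ≤ 73

Triangle inequality alone gives 25 < x < 223.
The perimeter condition gives x ≤ 296 − 99 − 124 = 73.
Intersecting the two: 25 < x ≤ 73.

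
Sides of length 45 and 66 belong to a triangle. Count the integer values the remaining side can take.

89

The third side lies in the open interval (21, 111).
Integers from 22 to 110 inclusive: 110 − 22 + 1 = 89.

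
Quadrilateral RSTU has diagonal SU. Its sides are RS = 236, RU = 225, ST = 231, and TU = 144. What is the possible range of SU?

From triangle RSU: |236 − 225| < SU < 236 + 225, i.e. 11 < SU < 461.
From triangle TSU: 87 < SU < 375.
Both must hold, so SU lies in the intersection.

87 < SU < 375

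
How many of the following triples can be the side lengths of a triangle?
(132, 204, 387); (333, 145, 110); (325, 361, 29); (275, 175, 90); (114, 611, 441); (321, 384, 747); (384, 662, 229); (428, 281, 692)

(132,204,387): 132+204 ≤ 387 → not valid
(110,145,333): 110+145 ≤ 333 → not valid
(29,325,361): 29+325 ≤ 361 → not valid
(90,175,275): 90+175 ≤ 275 → not valid
(114,441,611): 114+441 ≤ 611 → not valid
(321,384,747): 321+384 ≤ 747 → not valid
(229,384,662): 229+384 ≤ 662 → not valid
(281,428,692): 281+428 > 692 → valid
1 of the 8 triples forms a triangle.

1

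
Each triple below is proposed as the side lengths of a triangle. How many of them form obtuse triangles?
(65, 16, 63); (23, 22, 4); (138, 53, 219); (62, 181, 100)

(65,16,63): 16²+63² = 4225 = 65² → right
(23,22,4): 4²+22² = 500 < 529 = 23² → obtuse
(138,53,219): 53+138 ≤ 219, not a triangle
(62,181,100): 62+100 ≤ 181, not a triangle
1 of the 4 is obtuse.

1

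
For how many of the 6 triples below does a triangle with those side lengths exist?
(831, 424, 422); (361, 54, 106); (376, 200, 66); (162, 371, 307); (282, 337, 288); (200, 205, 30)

4

(422,424,831): 422+424 > 831 → valid
(54,106,361): 54+106 ≤ 361 → not valid
(66,200,376): 66+200 ≤ 376 → not valid
(162,307,371): 162+307 > 371 → valid
(282,288,337): 282+288 > 337 → valid
(30,200,205): 30+200 > 205 → valid
4 of the 6 triples form a triangle.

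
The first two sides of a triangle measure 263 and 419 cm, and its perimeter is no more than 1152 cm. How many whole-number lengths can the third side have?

Triangle inequality: 156 < x < 682. Perimeter ≤ 1152 gives x ≤ 1152 − 263 − 419 = 470.
So 156 < x ≤ 470; integers 157 through 470: 314 values.

314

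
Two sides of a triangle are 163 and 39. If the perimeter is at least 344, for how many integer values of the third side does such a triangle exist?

60

Triangle inequality: 124 < x < 202. Perimeter ≥ 344 gives x ≥ 344 − 163 − 39 = 142.
So 142 ≤ x < 202; integers 142 through 201: 60 values.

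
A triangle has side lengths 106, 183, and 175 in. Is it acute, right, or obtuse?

acute

Compare the square of the longest side to the sum of squares of the other two: 106² + 175² = 41861 > 33489 = 183².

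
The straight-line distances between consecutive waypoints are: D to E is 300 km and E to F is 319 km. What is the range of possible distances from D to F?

19 ≤ DF ≤ 619 km

By the triangle inequality, |300 − 319| ≤ DF ≤ 300 + 319.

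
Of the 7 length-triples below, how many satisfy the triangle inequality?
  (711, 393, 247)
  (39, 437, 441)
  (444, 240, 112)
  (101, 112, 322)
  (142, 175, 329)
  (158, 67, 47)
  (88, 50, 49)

2

(247,393,711): 247+393 ≤ 711 → not valid
(39,437,441): 39+437 > 441 → valid
(112,240,444): 112+240 ≤ 444 → not valid
(101,112,322): 101+112 ≤ 322 → not valid
(142,175,329): 142+175 ≤ 329 → not valid
(47,67,158): 47+67 ≤ 158 → not valid
(49,50,88): 49+50 > 88 → valid
2 of the 7 triples form a triangle.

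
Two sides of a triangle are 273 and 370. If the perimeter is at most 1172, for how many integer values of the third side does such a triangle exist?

Triangle inequality: 97 < x < 643. Perimeter ≤ 1172 gives x ≤ 1172 − 273 − 370 = 529.
So 97 < x ≤ 529; integers 98 through 529: 432 values.

432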